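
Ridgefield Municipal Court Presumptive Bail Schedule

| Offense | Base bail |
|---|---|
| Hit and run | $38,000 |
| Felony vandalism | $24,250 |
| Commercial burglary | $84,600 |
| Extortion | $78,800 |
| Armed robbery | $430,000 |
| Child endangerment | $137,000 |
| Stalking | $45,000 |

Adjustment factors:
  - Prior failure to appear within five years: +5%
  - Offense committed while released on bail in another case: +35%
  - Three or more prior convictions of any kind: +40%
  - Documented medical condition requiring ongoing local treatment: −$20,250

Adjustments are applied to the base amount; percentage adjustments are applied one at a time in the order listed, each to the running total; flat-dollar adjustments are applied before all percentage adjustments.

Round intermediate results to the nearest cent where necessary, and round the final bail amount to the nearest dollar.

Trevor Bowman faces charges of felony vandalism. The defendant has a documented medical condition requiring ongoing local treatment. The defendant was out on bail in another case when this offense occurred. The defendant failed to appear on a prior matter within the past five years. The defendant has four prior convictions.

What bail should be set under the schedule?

$7,938

Base amounts from the schedule: felony vandalism $24,250.
Single charge. Combined base = $24,250.
Documented medical condition requiring ongoing local treatment (−$20,250 flat): $24,250 − $20,250 = $4,000.
Prior failure to appear within five years (+5%): $4,000 × 1.05 = $4,200.
Offense committed while released on bail in another case (+35%): $4,200 × 1.35 = $5,670.
Three or more prior convictions of any kind (+40%): $5,670 × 1.4 = $7,938.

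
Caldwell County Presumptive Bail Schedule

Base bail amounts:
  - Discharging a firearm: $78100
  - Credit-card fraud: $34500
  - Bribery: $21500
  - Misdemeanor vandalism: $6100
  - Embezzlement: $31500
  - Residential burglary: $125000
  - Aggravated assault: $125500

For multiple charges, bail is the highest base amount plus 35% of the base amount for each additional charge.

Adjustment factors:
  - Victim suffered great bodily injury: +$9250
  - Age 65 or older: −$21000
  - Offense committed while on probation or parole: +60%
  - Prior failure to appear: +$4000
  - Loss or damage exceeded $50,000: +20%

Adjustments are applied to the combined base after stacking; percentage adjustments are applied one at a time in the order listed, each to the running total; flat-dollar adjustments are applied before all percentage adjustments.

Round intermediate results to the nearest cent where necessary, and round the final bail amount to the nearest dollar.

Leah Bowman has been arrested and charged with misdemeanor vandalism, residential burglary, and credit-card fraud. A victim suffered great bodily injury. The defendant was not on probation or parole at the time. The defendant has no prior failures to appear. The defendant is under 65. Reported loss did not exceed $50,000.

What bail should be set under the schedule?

$148460

Base amounts from the schedule: misdemeanor vandalism $6100; residential burglary $125000; credit-card fraud $34500.
Stacking rule: highest base plus 35% of each additional charge. Highest is residential burglary at $125000. Additional: $6100 × 35% = $2135; $34500 × 35% = $12075. Combined base = $125000 + $14210 = $139210.
Victim suffered great bodily injury (+$9250 flat): $139210 + $9250 = $148460.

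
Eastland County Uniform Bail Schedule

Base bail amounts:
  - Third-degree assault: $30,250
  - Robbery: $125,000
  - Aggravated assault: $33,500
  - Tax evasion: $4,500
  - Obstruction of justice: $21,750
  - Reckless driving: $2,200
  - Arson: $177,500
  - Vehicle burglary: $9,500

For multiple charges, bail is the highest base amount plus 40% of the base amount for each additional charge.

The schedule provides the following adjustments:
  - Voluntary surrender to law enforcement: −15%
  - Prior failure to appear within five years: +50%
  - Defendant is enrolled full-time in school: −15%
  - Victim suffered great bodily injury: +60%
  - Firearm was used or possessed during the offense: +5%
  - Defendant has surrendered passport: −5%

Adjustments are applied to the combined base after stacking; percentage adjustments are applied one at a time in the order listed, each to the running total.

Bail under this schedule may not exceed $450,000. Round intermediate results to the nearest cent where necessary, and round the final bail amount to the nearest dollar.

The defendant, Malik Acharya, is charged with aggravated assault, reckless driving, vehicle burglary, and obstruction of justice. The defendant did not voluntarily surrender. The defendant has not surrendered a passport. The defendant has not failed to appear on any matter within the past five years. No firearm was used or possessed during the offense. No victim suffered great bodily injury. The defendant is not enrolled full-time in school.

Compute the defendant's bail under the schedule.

Base amounts from the schedule: aggravated assault $33,500; reckless driving $2,200; vehicle burglary $9,500; obstruction of justice $21,750.
Stacking rule: highest base plus 40% of each additional charge. Highest is aggravated assault at $33,500. Additional: $2,200 × 40% = $880; $9,500 × 40% = $3,800; $21,750 × 40% = $8,700. Combined base = $33,500 + $13,380 = $46,880.
No adjustment factors apply to this defendant.
$46,880 is within the $450,000 maximum.

$46,880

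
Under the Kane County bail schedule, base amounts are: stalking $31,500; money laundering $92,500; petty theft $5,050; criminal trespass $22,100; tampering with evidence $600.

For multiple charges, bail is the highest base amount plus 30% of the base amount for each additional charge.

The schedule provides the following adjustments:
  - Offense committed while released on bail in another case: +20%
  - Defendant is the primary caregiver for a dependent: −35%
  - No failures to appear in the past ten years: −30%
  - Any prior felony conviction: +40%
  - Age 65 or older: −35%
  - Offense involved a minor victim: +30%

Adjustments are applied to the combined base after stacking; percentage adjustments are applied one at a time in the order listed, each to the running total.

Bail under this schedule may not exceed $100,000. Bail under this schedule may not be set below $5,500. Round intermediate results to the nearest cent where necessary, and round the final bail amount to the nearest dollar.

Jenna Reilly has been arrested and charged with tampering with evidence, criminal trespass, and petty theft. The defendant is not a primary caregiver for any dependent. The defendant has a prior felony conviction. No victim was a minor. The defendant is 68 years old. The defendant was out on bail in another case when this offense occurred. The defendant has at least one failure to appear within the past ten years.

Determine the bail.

$25,984

Base amounts from the schedule: tampering with evidence $600; criminal trespass $22,100; petty theft $5,050.
Stacking rule: highest base plus 30% of each additional charge. Highest is criminal trespass at $22,100. Additional: $600 × 30% = $180; $5,050 × 30% = $1,515. Combined base = $22,100 + $1,695 = $23,795.
Offense committed while released on bail in another case (+20%): $23,795 × 1.2 = $28,554.
Any prior felony conviction (+40%): $28,554 × 1.4 = $39,975.60.
Age 65 or older (−35%): $39,975.60 × 0.65 = $25,984.14.
$25,984.14 is within the $100,000 maximum.
$25,984.14 is at or above the $5,500 minimum.
Rounded to the nearest dollar: $25,984.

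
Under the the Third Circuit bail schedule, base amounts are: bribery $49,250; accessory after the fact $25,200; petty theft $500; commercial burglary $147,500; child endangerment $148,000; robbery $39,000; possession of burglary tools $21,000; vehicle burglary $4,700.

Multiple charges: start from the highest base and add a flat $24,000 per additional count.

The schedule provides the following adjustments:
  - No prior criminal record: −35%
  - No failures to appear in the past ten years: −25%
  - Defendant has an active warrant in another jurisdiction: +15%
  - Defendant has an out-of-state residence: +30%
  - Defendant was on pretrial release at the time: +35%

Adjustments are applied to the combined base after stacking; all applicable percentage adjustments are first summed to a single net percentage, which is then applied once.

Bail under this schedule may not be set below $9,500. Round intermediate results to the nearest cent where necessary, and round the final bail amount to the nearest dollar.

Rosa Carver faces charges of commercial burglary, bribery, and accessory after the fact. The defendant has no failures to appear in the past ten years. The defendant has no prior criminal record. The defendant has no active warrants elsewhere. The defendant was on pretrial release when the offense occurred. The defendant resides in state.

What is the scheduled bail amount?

$146,625

Base amounts from the schedule: commercial burglary $147,500; bribery $49,250; accessory after the fact $25,200.
Stacking rule: highest base plus $24,000 per additional charge. Highest is commercial burglary at $147,500; 2 additional charges → +$48,000. Combined base = $195,500.
Net percentage adjustment: −35% −25% +35% = −25%. $195,500 × 0.75 = $146,625.
$146,625 is at or above the $9,500 minimum.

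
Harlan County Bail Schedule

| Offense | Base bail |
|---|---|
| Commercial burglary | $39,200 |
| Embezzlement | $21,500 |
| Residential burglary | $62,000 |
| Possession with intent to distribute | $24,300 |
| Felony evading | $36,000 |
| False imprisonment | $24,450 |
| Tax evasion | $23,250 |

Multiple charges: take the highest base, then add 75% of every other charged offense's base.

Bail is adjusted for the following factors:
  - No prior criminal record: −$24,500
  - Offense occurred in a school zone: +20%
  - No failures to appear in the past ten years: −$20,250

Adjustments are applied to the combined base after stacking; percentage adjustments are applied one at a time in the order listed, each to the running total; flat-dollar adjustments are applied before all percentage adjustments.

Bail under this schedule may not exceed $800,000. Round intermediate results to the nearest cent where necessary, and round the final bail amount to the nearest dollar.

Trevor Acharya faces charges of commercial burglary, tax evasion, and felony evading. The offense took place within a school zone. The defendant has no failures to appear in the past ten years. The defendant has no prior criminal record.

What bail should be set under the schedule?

$46,665

Base amounts from the schedule: commercial burglary $39,200; tax evasion $23,250; felony evading $36,000.
Stacking rule: highest base plus 75% of each additional charge. Highest is commercial burglary at $39,200. Additional: $23,250 × 75% = $17,437.50; $36,000 × 75% = $27,000. Combined base = $39,200 + $44,437.50 = $83,637.50.
No prior criminal record (−$24,500 flat): $83,637.50 − $24,500 = $59,137.50.
No failures to appear in the past ten years (−$20,250 flat): $59,137.50 − $20,250 = $38,887.50.
Offense occurred in a school zone (+20%): $38,887.50 × 1.2 = $46,665.
$46,665 is within the $800,000 maximum.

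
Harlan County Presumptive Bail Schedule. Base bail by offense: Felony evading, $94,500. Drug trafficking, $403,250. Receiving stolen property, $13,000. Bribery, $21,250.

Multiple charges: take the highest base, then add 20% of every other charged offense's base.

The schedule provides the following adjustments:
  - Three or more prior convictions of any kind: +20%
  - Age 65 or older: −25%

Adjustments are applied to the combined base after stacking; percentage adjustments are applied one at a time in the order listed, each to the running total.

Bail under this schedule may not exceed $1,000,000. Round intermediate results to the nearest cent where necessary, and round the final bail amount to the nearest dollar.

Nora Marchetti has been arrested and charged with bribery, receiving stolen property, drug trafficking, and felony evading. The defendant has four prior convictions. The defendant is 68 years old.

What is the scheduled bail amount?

Base amounts from the schedule: bribery $21,250; receiving stolen property $13,000; drug trafficking $403,250; felony evading $94,500.
Stacking rule: highest base plus 20% of each additional charge. Highest is drug trafficking at $403,250. Additional: $21,250 × 20% = $4,250; $13,000 × 20% = $2,600; $94,500 × 20% = $18,900. Combined base = $403,250 + $25,750 = $429,000.
Three or more prior convictions of any kind (+20%): $429,000 × 1.2 = $514,800.
Age 65 or older (−25%): $514,800 × 0.75 = $386,100.
$386,100 is within the $1,000,000 maximum.

$386,100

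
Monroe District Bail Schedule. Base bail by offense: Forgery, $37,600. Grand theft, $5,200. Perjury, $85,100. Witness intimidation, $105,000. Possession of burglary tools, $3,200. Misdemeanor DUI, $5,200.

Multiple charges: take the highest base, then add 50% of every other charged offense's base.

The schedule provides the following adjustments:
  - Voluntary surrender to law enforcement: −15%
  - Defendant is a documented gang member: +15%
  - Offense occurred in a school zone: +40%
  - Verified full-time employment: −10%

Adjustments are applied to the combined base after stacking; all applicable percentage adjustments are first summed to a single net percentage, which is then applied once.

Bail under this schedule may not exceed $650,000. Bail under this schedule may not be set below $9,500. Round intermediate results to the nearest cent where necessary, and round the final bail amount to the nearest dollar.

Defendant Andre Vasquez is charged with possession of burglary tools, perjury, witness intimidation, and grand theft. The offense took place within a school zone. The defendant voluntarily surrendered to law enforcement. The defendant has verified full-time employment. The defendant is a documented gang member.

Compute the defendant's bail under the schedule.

Base amounts from the schedule: possession of burglary tools $3,200; perjury $85,100; witness intimidation $105,000; grand theft $5,200.
Stacking rule: highest base plus 50% of each additional charge. Highest is witness intimidation at $105,000. Additional: $3,200 × 50% = $1,600; $85,100 × 50% = $42,550; $5,200 × 50% = $2,600. Combined base = $105,000 + $46,750 = $151,750.
Net percentage adjustment: −15% +15% +40% −10% = +30%. $151,750 × 1.3 = $197,275.
$197,275 is within the $650,000 maximum.
$197,275 is at or above the $9,500 minimum.

$197,275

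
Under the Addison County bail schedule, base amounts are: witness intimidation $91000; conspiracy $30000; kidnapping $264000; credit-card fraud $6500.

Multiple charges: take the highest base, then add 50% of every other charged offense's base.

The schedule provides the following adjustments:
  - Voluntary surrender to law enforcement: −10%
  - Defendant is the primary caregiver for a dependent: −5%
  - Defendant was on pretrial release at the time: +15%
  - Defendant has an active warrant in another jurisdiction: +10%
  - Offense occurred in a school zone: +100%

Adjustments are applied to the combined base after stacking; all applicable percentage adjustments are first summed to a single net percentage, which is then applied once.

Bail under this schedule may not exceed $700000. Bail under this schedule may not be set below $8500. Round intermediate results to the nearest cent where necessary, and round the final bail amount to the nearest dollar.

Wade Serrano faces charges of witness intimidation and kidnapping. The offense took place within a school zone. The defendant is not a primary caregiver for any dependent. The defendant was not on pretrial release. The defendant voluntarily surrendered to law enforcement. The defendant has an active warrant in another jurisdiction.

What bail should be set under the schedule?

$619000

Base amounts from the schedule: witness intimidation $91000; kidnapping $264000.
Stacking rule: highest base plus 50% of each additional charge. Highest is kidnapping at $264000. Additional: $91000 × 50% = $45500. Combined base = $264000 + $45500 = $309500.
Net percentage adjustment: −10% +10% +100% = +100%. $309500 × 2 = $619000.
$619000 is within the $700000 maximum.
$619000 is at or above the $8500 minimum.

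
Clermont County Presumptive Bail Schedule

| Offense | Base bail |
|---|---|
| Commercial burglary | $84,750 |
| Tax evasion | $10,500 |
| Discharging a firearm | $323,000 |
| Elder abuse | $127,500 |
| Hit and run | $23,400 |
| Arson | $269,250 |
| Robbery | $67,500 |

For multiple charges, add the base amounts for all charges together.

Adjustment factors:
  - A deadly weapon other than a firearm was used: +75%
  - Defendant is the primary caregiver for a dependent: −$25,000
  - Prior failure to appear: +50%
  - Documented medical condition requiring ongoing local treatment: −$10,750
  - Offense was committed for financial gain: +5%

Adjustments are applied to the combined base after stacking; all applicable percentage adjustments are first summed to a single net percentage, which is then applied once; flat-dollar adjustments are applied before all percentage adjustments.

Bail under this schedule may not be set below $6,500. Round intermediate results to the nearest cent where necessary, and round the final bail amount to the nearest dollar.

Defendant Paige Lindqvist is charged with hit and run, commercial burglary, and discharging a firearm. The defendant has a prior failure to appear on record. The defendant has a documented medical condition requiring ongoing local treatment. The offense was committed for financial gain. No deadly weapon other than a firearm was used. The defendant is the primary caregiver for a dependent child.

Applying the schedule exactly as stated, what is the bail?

Base amounts from the schedule: hit and run $23,400; commercial burglary $84,750; discharging a firearm $323,000.
Stacking rule: sum of all bases. $23,400 + $84,750 + $323,000 = $431,150.
Defendant is the primary caregiver for a dependent (−$25,000 flat): $431,150 − $25,000 = $406,150.
Documented medical condition requiring ongoing local treatment (−$10,750 flat): $406,150 − $10,750 = $395,400.
Net percentage adjustment: +50% +5% = +55%. $395,400 × 1.55 = $612,870.
$612,870 is at or above the $6,500 minimum.

$612,870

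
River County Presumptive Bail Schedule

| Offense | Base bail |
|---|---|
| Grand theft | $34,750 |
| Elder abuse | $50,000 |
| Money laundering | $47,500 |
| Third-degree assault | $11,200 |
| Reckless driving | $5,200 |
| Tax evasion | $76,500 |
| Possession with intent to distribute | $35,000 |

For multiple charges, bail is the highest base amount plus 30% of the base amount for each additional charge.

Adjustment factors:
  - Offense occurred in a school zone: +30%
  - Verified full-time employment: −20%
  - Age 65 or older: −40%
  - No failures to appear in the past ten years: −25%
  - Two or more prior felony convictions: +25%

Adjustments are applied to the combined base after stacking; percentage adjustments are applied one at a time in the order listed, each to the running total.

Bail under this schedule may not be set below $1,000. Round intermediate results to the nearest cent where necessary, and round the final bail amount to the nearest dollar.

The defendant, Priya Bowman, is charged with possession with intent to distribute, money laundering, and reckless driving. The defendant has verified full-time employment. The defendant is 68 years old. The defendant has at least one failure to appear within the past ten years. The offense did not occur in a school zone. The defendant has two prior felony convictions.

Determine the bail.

Base amounts from the schedule: possession with intent to distribute $35,000; money laundering $47,500; reckless driving $5,200.
Stacking rule: highest base plus 30% of each additional charge. Highest is money laundering at $47,500. Additional: $35,000 × 30% = $10,500; $5,200 × 30% = $1,560. Combined base = $47,500 + $12,060 = $59,560.
Verified full-time employment (−20%): $59,560 × 0.8 = $47,648.
Age 65 or older (−40%): $47,648 × 0.6 = $28,588.80.
Two or more prior felony convictions (+25%): $28,588.80 × 1.25 = $35,736.
$35,736 is at or above the $1,000 minimum.

$35,736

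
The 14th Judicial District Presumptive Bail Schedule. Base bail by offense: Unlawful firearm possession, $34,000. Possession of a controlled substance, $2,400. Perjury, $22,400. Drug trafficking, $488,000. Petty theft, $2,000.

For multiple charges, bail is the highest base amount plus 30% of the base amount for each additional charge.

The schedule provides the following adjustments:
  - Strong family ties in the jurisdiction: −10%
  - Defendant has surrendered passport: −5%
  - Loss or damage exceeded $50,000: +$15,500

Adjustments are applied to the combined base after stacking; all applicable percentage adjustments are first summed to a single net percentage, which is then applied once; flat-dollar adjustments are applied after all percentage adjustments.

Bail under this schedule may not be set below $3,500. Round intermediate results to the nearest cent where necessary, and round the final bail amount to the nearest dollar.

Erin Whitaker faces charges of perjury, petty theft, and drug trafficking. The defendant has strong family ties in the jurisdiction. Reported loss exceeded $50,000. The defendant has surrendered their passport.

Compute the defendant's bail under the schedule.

Base amounts from the schedule: perjury $22,400; petty theft $2,000; drug trafficking $488,000.
Stacking rule: highest base plus 30% of each additional charge. Highest is drug trafficking at $488,000. Additional: $22,400 × 30% = $6,720; $2,000 × 30% = $600. Combined base = $488,000 + $7,320 = $495,320.
Net percentage adjustment: −10% −5% = −15%. $495,320 × 0.85 = $421,022.
Loss or damage exceeded $50,000 (+$15,500 flat): $421,022 + $15,500 = $436,522.
$436,522 is at or above the $3,500 minimum.

$436,522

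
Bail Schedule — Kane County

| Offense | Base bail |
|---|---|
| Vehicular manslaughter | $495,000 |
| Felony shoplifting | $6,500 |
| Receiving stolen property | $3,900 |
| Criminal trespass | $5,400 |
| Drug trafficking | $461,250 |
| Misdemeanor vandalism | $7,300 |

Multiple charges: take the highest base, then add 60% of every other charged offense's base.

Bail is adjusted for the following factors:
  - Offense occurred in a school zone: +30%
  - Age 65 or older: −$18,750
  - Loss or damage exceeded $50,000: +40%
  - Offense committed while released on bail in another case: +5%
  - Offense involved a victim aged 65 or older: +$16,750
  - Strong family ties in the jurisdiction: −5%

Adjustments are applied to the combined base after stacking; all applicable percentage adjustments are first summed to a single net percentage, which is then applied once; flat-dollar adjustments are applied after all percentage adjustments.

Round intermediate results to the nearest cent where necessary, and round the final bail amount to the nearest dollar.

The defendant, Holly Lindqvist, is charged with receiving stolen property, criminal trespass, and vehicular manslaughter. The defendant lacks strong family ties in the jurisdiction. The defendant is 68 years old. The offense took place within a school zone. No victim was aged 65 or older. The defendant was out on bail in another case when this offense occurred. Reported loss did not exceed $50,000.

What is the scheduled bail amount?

Base amounts from the schedule: receiving stolen property $3,900; criminal trespass $5,400; vehicular manslaughter $495,000.
Stacking rule: highest base plus 60% of each additional charge. Highest is vehicular manslaughter at $495,000. Additional: $3,900 × 60% = $2,340; $5,400 × 60% = $3,240. Combined base = $495,000 + $5,580 = $500,580.
Net percentage adjustment: +30% +5% = +35%. $500,580 × 1.35 = $675,783.
Age 65 or older (−$18,750 flat): $675,783 − $18,750 = $657,033.

$657,033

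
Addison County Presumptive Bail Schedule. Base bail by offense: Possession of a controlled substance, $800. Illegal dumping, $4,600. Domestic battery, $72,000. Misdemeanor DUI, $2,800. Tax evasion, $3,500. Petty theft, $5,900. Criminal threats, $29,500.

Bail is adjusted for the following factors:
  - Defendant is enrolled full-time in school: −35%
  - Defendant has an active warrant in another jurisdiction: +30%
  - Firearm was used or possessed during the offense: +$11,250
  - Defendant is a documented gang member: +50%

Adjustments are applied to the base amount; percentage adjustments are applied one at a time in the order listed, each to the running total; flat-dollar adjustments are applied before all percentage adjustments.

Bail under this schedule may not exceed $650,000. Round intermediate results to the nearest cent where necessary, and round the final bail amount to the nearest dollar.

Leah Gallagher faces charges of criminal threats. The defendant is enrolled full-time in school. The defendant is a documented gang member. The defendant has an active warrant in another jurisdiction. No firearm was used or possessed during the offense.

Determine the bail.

$37,391

Base amounts from the schedule: criminal threats $29,500.
Single charge. Combined base = $29,500.
Defendant is enrolled full-time in school (−35%): $29,500 × 0.65 = $19,175.
Defendant has an active warrant in another jurisdiction (+30%): $19,175 × 1.3 = $24,927.50.
Defendant is a documented gang member (+50%): $24,927.50 × 1.5 = $37,391.25.
$37,391.25 is within the $650,000 maximum.
Rounded to the nearest dollar: $37,391.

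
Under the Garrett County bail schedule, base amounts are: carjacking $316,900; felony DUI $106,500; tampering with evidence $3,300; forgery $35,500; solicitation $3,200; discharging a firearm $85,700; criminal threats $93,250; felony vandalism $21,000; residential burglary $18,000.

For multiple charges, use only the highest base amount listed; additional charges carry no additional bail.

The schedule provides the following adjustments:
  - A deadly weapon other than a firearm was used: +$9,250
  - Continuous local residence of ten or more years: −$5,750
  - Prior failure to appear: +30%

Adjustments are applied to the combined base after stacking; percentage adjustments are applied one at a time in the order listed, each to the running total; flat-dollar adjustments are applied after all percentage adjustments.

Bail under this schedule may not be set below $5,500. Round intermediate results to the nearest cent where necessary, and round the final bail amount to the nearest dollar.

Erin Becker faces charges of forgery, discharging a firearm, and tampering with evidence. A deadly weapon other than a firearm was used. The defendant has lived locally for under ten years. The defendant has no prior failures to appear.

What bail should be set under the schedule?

$94,950

Base amounts from the schedule: forgery $35,500; discharging a firearm $85,700; tampering with evidence $3,300.
Stacking rule: use the highest base only. Highest is discharging a firearm at $85,700. Combined base = $85,700.
A deadly weapon other than a firearm was used (+$9,250 flat): $85,700 + $9,250 = $94,950.
$94,950 is at or above the $5,500 minimum.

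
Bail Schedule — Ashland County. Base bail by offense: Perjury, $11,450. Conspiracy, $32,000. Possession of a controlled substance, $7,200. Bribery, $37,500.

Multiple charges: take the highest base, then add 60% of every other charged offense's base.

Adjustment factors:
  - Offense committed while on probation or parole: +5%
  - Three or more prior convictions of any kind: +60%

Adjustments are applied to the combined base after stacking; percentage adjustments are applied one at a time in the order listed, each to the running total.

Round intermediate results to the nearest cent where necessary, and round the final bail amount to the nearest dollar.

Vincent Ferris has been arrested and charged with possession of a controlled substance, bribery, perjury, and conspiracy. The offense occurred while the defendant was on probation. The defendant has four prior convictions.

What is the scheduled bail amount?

Base amounts from the schedule: possession of a controlled substance $7,200; bribery $37,500; perjury $11,450; conspiracy $32,000.
Stacking rule: highest base plus 60% of each additional charge. Highest is bribery at $37,500. Additional: $7,200 × 60% = $4,320; $11,450 × 60% = $6,870; $32,000 × 60% = $19,200. Combined base = $37,500 + $30,390 = $67,890.
Offense committed while on probation or parole (+5%): $67,890 × 1.05 = $71,284.50.
Three or more prior convictions of any kind (+60%): $71,284.50 × 1.6 = $114,055.20.
Rounded to the nearest dollar: $114,055.

$114,055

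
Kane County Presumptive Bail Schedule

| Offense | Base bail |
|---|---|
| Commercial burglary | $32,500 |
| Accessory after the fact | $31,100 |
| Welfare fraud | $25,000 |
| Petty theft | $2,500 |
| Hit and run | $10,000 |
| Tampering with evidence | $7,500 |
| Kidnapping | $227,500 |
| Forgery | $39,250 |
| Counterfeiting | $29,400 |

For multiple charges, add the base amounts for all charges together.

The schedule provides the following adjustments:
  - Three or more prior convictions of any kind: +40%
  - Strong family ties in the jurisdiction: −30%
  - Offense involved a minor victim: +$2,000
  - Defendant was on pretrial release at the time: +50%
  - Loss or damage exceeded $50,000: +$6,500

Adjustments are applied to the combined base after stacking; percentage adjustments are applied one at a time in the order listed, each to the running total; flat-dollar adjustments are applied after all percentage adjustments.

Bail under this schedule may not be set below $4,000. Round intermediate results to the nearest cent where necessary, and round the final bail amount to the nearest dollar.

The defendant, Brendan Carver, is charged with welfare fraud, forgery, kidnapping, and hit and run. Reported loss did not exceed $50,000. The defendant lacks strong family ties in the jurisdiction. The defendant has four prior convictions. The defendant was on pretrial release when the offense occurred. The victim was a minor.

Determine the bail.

Base amounts from the schedule: welfare fraud $25,000; forgery $39,250; kidnapping $227,500; hit and run $10,000.
Stacking rule: sum of all bases. $25,000 + $39,250 + $227,500 + $10,000 = $301,750.
Three or more prior convictions of any kind (+40%): $301,750 × 1.4 = $422,450.
Defendant was on pretrial release at the time (+50%): $422,450 × 1.5 = $633,675.
Offense involved a minor victim (+$2,000 flat): $633,675 + $2,000 = $635,675.
$635,675 is at or above the $4,000 minimum.

$635,675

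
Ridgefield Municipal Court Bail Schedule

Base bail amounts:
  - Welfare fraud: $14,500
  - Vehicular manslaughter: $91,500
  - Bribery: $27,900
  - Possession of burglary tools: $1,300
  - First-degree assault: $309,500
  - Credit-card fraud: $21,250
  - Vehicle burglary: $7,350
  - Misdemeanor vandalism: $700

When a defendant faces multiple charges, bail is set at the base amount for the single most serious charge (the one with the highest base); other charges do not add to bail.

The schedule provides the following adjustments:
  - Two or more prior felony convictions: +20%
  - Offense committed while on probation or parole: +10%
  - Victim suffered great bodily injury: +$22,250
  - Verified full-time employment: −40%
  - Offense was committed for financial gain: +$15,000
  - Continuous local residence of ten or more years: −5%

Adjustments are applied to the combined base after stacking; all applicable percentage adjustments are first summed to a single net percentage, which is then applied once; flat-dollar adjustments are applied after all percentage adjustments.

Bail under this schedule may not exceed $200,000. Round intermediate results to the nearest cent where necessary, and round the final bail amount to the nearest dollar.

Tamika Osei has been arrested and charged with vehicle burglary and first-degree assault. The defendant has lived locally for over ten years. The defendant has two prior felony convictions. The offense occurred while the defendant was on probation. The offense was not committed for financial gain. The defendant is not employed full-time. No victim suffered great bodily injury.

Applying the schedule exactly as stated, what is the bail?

Base amounts from the schedule: vehicle burglary $7,350; first-degree assault $309,500.
Stacking rule: use the highest base only. Highest is first-degree assault at $309,500. Combined base = $309,500.
Net percentage adjustment: +20% +10% −5% = +25%. $309,500 × 1.25 = $386,875.
Result $386,875 exceeds the maximum of $200,000; bail is capped at $200,000.

$200,000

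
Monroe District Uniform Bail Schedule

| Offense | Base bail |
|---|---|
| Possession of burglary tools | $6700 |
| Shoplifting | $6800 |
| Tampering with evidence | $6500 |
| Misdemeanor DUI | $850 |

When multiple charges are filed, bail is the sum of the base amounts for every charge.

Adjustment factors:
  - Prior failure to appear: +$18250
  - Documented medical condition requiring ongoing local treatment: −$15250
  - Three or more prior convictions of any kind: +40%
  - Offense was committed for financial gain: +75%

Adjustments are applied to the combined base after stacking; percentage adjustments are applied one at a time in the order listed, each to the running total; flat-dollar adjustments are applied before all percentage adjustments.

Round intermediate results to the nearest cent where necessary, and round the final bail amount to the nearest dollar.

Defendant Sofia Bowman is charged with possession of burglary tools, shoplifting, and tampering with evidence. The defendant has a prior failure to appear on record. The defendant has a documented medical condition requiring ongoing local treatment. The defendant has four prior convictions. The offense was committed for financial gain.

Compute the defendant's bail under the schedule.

$56350

Base amounts from the schedule: possession of burglary tools $6700; shoplifting $6800; tampering with evidence $6500.
Stacking rule: sum of all bases. $6700 + $6800 + $6500 = $20000.
Prior failure to appear (+$18250 flat): $20000 + $18250 = $38250.
Documented medical condition requiring ongoing local treatment (−$15250 flat): $38250 − $15250 = $23000.
Three or more prior convictions of any kind (+40%): $23000 × 1.4 = $32200.
Offense was committed for financial gain (+75%): $32200 × 1.75 = $56350.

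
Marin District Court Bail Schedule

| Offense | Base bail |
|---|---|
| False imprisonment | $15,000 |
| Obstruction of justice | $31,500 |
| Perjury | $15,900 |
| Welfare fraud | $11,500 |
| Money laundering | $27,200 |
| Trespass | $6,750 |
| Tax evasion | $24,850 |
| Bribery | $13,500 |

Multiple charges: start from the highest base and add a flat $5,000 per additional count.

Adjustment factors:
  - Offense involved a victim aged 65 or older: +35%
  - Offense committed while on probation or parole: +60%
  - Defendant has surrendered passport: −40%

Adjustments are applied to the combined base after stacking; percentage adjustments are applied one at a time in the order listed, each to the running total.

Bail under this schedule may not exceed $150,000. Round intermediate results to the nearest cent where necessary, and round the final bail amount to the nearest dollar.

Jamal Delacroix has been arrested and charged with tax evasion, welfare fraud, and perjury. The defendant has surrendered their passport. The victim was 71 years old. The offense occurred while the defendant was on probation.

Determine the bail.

$45,166

Base amounts from the schedule: tax evasion $24,850; welfare fraud $11,500; perjury $15,900.
Stacking rule: highest base plus $5,000 per additional charge. Highest is tax evasion at $24,850; 2 additional charges → +$10,000. Combined base = $34,850.
Offense involved a victim aged 65 or older (+35%): $34,850 × 1.35 = $47,047.50.
Offense committed while on probation or parole (+60%): $47,047.50 × 1.6 = $75,276.
Defendant has surrendered passport (−40%): $75,276 × 0.6 = $45,165.60.
$45,165.60 is within the $150,000 maximum.
Rounded to the nearest dollar: $45,166.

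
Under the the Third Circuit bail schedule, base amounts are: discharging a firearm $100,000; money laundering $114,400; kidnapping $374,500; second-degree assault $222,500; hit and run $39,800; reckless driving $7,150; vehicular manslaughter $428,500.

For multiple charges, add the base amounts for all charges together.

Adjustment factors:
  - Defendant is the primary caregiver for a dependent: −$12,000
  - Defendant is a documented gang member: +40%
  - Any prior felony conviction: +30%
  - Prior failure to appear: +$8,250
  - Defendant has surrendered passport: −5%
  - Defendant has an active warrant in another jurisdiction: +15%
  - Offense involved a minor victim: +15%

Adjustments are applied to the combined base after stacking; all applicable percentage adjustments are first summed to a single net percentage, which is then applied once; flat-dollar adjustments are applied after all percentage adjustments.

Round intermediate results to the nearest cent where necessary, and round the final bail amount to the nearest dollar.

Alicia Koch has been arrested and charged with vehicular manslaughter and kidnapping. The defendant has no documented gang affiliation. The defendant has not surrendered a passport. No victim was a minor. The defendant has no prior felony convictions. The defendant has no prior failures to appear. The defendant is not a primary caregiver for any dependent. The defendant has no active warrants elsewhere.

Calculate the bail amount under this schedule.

$803,000

Base amounts from the schedule: vehicular manslaughter $428,500; kidnapping $374,500.
Stacking rule: sum of all bases. $428,500 + $374,500 = $803,000.
No adjustment factors apply to this defendant.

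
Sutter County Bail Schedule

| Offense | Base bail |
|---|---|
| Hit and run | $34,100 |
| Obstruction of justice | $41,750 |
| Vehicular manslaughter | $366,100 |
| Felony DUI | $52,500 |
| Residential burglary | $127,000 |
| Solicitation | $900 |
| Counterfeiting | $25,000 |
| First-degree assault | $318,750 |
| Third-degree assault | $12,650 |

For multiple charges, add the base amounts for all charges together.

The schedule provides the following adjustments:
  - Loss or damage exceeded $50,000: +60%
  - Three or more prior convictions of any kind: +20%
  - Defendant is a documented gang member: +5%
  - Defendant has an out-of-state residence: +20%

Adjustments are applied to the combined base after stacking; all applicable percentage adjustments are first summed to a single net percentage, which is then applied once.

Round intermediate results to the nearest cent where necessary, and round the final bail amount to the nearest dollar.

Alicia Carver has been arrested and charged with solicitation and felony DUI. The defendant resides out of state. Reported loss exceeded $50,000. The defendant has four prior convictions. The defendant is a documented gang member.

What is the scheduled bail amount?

$109,470

Base amounts from the schedule: solicitation $900; felony DUI $52,500.
Stacking rule: sum of all bases. $900 + $52,500 = $53,400.
Net percentage adjustment: +60% +20% +5% +20% = +105%. $53,400 × 2.05 = $109,470.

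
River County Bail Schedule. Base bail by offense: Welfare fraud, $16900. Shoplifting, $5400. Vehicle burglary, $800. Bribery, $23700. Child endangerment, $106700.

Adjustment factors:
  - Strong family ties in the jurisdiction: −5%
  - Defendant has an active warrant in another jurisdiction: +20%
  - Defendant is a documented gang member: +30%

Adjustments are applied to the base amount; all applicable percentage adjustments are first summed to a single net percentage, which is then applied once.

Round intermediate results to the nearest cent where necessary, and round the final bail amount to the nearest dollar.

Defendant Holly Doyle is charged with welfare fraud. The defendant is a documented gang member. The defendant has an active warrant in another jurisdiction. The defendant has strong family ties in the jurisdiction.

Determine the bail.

$24505

Base amounts from the schedule: welfare fraud $16900.
Single charge. Combined base = $16900.
Net percentage adjustment: −5% +20% +30% = +45%. $16900 × 1.45 = $24505.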